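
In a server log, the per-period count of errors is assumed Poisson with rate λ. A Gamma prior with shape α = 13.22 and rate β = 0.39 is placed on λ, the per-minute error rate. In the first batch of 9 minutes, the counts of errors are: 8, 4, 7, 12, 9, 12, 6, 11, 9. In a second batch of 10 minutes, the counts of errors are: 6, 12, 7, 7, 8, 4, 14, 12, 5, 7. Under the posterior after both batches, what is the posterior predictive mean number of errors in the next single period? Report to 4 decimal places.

With a Gamma(shape α, rate β) prior, the Poisson likelihood is conjugate: the posterior is Gamma(α + ΣXᵢ, β + n).
Batch 1: sum of counts S = 78 over n = 9 minutes.
After batch 1: Gamma(α+S, β+n) = Gamma(13.22+78, 0.39+9) = Gamma(91.22, 9.39).
Batch 2: sum of counts S = 82 over n = 10 minutes.
After batch 2: Gamma(α+S, β+n) = Gamma(91.22+82, 9.39+10) = Gamma(173.22, 19.39).
The predictive distribution for one future period is NegBinom with mean α/β = 8.9335.

8.9335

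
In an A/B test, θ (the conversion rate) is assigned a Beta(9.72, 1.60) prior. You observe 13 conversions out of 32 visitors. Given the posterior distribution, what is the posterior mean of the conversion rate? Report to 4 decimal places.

0.5245

The Beta prior is conjugate to a Binomial/Bernoulli likelihood; the update adds successes to α and failures to β.
Posterior: Beta(α+k, β+n−k) = Beta(9.72+13, 1.60+19) = Beta(22.72, 20.60).
Posterior mean = α/(α+β) = 22.72/43.32 = 0.5245.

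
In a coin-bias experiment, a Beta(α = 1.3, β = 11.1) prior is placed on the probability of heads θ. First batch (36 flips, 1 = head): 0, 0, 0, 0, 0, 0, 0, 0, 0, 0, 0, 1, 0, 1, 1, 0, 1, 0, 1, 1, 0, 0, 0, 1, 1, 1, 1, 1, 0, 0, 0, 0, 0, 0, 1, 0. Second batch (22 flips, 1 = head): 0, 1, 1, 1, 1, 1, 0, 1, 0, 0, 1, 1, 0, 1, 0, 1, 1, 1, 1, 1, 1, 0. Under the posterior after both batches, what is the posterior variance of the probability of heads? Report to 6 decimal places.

0.003367

The Beta prior is conjugate to a Binomial/Bernoulli likelihood; the update adds successes to α and failures to β.
After batch 1: Beta(1.3+12, 11.1+24) = Beta(13.3, 35.1).
After batch 2: Beta(13.3+15, 35.1+7) = Beta(28.3, 42.1).
Var = αβ/((α+β)²(α+β+1)) = 28.3·42.1/(70.4²·71.4) = 0.003367.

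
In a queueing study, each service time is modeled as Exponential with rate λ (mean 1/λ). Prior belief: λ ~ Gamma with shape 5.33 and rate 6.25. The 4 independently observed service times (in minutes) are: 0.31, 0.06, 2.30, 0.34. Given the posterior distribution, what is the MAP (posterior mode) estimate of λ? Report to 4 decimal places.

0.8996

With a Gamma(shape α, rate β) prior on the exponential rate λ, the posterior after n observations with total T = Σxᵢ is Gamma(α+n, β+T).
Sum of observations T = 3.01 minutes; n = 4.
Posterior: Gamma(5.33+4, 6.25+3.01) = Gamma(9.33, 9.26).
Mode = (α−1)/β = 0.8996.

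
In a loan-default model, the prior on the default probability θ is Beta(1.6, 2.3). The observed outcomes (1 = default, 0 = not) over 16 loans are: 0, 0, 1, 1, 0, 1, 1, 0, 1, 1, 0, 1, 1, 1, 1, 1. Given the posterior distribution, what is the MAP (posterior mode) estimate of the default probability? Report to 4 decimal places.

0.6480

The Beta prior is conjugate to a Binomial/Bernoulli likelihood; the update adds successes to α and failures to β.
Posterior: Beta(α+k, β+n−k) = Beta(1.6+11, 2.3+5) = Beta(12.6, 7.3).
Mode of Beta(a,b) for a,b>1 is (a−1)/(a+b−2) = 11.6/17.9 = 0.6480.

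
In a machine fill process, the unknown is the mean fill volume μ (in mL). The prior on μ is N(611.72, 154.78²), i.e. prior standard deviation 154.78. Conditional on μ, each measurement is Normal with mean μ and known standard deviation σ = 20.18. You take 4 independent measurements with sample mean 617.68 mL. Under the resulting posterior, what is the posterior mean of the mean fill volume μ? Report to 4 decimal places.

617.6548

For Normal data with known variance σ², a Normal(μ₀, σ₀²) prior on μ is conjugate. Posterior precision = 1/σ₀² + n/σ²; posterior mean is the precision-weighted average of μ₀ and x̄.
n·x̄ = 4·617.68 = 2470.72.
σ₀² = 154.78² = 23956.8484, σ² = 20.18² = 407.2324; σ² + n·σ₀² = 407.2324 + 4·23956.8484 = 96234.626.
Posterior mean = (μ₀/σ₀² + n·x̄/σ²)/(1/σ₀² + n/σ²) = (σ²·μ₀ + σ₀²·n·x̄)/(σ² + n·σ₀²) = (407.2324·611.72 + 23956.8484·2470.72)/96234.626 = 59439776.682576/96234.626 = 617.6548.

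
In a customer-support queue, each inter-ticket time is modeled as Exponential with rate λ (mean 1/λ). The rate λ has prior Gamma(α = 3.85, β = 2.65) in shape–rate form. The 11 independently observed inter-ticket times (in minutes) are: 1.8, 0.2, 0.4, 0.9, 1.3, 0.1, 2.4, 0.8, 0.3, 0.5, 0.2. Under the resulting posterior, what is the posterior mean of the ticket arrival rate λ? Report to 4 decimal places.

With a Gamma(shape α, rate β) prior on the exponential rate λ, the posterior after n observations with total T = Σxᵢ is Gamma(α+n, β+T).
Sum of observations T = 8.9 minutes; n = 11.
Posterior: Gamma(3.85+11, 2.65+8.9) = Gamma(14.85, 11.55).
Posterior mean of λ = α/β = 14.85/11.55 = 1.2857.

1.2857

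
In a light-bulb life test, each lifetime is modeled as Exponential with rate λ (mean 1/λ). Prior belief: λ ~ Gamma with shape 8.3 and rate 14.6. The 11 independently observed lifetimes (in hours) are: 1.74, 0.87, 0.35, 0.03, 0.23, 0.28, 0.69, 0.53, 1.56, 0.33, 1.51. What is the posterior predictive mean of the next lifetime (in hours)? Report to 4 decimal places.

1.2415

With a Gamma(shape α, rate β) prior on the exponential rate λ, the posterior after n observations with total T = Σxᵢ is Gamma(α+n, β+T).
Sum of observations T = 8.12 hours; n = 11.
Posterior: Gamma(8.3+11, 14.6+8.12) = Gamma(19.3, 22.72).
The predictive distribution for the next observation is Lomax; its mean is β/(α−1) = 22.72/18.3 = 1.2415.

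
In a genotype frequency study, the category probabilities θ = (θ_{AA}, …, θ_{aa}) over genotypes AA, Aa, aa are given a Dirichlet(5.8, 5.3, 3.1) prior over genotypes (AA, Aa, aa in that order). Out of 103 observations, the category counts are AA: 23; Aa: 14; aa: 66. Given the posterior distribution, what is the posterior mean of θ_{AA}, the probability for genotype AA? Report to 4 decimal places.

The Dirichlet prior is conjugate to the Multinomial likelihood: each posterior αⱼ = prior αⱼ + observed count nⱼ.
Posterior concentration: (28.8, 19.3, 69.1), total = 117.2.
E[θ_{AA}|data] = α_{AA}/Σα = 28.8/117.2 = 0.2457.

0.2457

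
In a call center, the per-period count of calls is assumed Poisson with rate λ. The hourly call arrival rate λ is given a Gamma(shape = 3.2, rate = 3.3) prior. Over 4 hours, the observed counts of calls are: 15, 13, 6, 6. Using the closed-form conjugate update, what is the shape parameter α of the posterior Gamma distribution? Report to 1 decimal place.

With a Gamma(shape α, rate β) prior, the Poisson likelihood is conjugate: the posterior is Gamma(α + ΣXᵢ, β + n).
Sum of counts S = 40 over n = 4 hours.
Posterior: Gamma(α+S, β+n) = Gamma(3.2+40, 3.3+4) = Gamma(43.2, 7.3).
Posterior α = 43.2.

43.2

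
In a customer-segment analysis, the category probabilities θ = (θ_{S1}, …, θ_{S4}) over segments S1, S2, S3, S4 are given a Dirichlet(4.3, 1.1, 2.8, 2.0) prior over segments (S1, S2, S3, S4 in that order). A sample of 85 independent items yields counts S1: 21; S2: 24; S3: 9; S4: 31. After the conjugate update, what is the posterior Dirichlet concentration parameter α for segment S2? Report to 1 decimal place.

25.1

The Dirichlet prior is conjugate to the Multinomial likelihood: each posterior αⱼ = prior αⱼ + observed count nⱼ.
Posterior concentration: (25.3, 25.1, 11.8, 33.0), total = 95.2.
α_{S2} = 1.1 + 24 = 25.1.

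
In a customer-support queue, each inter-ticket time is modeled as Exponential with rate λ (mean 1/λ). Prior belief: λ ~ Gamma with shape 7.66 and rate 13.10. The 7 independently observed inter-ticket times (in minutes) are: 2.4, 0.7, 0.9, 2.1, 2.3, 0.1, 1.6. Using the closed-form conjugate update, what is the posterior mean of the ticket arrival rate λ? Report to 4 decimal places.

0.6319

With a Gamma(shape α, rate β) prior on the exponential rate λ, the posterior after n observations with total T = Σxᵢ is Gamma(α+n, β+T).
Sum of observations T = 10.1 minutes; n = 7.
Posterior: Gamma(7.66+7, 13.10+10.1) = Gamma(14.66, 23.20).
Posterior mean of λ = α/β = 14.66/23.20 = 0.6319.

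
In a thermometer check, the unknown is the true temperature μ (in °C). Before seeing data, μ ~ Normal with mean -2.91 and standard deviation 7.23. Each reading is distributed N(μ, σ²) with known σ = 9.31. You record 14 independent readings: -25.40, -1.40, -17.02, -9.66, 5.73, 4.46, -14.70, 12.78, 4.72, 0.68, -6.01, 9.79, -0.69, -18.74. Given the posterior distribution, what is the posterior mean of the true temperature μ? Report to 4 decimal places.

For Normal data with known variance σ², a Normal(μ₀, σ₀²) prior on μ is conjugate. Posterior precision = 1/σ₀² + n/σ²; posterior mean is the precision-weighted average of μ₀ and x̄.
Σxᵢ = (-25.40) + (-1.40) + (-17.02) + (-9.66) + 5.73 + 4.46 + (-14.70) + 12.78 + 4.72 + 0.68 + (-6.01) + 9.79 + (-0.69) + (-18.74) = -55.46, so n·x̄ = -55.46.
σ₀² = 7.23² = 52.2729, σ² = 9.31² = 86.6761; σ² + n·σ₀² = 86.6761 + 14·52.2729 = 818.4967.
Posterior mean = (μ₀/σ₀² + n·x̄/σ²)/(1/σ₀² + n/σ²) = (σ²·μ₀ + σ₀²·n·x̄)/(σ² + n·σ₀²) = (86.6761·(-2.91) + 52.2729·(-55.46))/818.4967 = -3151.282485/818.4967 = -3.8501.

-3.8501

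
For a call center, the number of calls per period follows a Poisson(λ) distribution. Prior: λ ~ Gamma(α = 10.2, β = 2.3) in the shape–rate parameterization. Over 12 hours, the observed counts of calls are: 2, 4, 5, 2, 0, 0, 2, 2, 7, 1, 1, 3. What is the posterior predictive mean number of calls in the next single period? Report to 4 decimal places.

2.7413

With a Gamma(shape α, rate β) prior, the Poisson likelihood is conjugate: the posterior is Gamma(α + ΣXᵢ, β + n).
Sum of counts S = 29 over n = 12 hours.
Posterior: Gamma(α+S, β+n) = Gamma(10.2+29, 2.3+12) = Gamma(39.2, 14.3).
The predictive distribution for one future period is NegBinom with mean α/β = 2.7413.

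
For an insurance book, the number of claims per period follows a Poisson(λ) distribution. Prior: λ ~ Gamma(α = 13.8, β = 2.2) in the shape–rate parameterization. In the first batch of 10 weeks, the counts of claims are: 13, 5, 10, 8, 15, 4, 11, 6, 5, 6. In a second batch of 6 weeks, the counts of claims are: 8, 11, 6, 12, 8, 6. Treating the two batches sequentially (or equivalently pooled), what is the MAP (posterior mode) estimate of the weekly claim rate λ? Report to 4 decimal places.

8.0659

With a Gamma(shape α, rate β) prior, the Poisson likelihood is conjugate: the posterior is Gamma(α + ΣXᵢ, β + n).
Batch 1: sum of counts S = 83 over n = 10 weeks.
After batch 1: Gamma(α+S, β+n) = Gamma(13.8+83, 2.2+10) = Gamma(96.8, 12.2).
Batch 2: sum of counts S = 51 over n = 6 weeks.
After batch 2: Gamma(α+S, β+n) = Gamma(96.8+51, 12.2+6) = Gamma(147.8, 18.2).
Mode of Gamma(α,β) for α≥1 is (α−1)/β = 146.8/18.2 = 8.0659.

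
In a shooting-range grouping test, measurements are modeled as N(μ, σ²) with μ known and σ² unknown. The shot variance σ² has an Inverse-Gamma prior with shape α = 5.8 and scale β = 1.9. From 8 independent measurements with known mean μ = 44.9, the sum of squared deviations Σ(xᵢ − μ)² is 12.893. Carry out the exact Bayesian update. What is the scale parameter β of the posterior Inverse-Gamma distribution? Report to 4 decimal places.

With known mean μ and an Inverse-Gamma(α, β) prior on σ², the Normal likelihood is conjugate: posterior is Inv-Gamma(α + n/2, β + Σ(xᵢ−μ)²/2).
Posterior: Inv-Gamma(5.8 + 8/2, 1.9 + 12.893/2) = Inv-Gamma(9.80, 8.3465).
Posterior β = 8.3465.

8.3465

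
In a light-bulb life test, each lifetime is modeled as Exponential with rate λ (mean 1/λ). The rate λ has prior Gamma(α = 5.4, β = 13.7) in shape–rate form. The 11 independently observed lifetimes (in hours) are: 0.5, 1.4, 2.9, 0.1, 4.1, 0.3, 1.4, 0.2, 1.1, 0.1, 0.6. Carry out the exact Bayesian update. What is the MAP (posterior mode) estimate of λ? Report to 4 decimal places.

0.5833

With a Gamma(shape α, rate β) prior on the exponential rate λ, the posterior after n observations with total T = Σxᵢ is Gamma(α+n, β+T).
Sum of observations T = 12.7 hours; n = 11.
Posterior: Gamma(5.4+11, 13.7+12.7) = Gamma(16.4, 26.4).
Mode = (α−1)/β = 0.5833.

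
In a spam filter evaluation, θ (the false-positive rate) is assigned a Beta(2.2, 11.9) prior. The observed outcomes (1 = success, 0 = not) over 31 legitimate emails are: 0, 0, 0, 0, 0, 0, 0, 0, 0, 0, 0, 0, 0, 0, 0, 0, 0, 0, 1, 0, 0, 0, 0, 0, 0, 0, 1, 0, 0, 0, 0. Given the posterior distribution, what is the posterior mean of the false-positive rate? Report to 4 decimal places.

The Beta prior is conjugate to a Binomial/Bernoulli likelihood; the update adds successes to α and failures to β.
Posterior: Beta(α+k, β+n−k) = Beta(2.2+2, 11.9+29) = Beta(4.2, 40.9).
Posterior mean = α/(α+β) = 4.2/45.1 = 0.0931.

0.0931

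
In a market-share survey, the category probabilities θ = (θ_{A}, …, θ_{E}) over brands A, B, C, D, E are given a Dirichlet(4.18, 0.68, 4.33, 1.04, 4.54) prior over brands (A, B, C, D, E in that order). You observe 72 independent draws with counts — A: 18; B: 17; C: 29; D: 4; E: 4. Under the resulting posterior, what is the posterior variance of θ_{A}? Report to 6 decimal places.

0.002168

The Dirichlet prior is conjugate to the Multinomial likelihood: each posterior αⱼ = prior αⱼ + observed count nⱼ.
Posterior concentration: (22.18, 17.68, 33.33, 5.04, 8.54), total = 86.77.
Var[θ_j] = α_j(Σα−α_j)/((Σα)²(Σα+1)) = 22.18·64.59/(86.77²·87.77) = 0.002168.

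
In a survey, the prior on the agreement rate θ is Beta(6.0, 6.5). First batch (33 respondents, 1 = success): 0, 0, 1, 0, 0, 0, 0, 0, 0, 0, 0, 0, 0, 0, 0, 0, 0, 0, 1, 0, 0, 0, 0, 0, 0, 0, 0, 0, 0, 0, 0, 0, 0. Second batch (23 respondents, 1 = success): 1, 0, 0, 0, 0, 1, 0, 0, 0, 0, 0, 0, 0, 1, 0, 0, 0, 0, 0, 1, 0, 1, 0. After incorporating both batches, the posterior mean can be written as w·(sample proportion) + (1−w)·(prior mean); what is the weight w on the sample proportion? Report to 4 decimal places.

The Beta prior is conjugate to a Binomial/Bernoulli likelihood; the update adds successes to α and failures to β.
Total number of respondents: n = 33 + 23 = 56.
Posterior mean = (α₀+k)/(α₀+β₀+n) = [n/(α₀+β₀+n)]·(k/n) + [(α₀+β₀)/(α₀+β₀+n)]·α₀/(α₀+β₀), so only n and the prior enter the weight.
The weight on the data is w = n/(α₀+β₀+n) = 56/(6.0+6.5+56) = 56/68.5 = 0.8175.

0.8175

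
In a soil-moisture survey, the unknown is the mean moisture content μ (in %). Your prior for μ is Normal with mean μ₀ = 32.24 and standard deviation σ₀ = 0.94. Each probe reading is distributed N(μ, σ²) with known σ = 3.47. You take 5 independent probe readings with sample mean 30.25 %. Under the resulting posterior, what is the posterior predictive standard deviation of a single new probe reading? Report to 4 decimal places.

3.5619

For Normal data with known variance σ², a Normal(μ₀, σ₀²) prior on μ is conjugate. Posterior precision = 1/σ₀² + n/σ²; posterior mean is the precision-weighted average of μ₀ and x̄.
σ₀² = 0.94² = 0.8836, σ² = 3.47² = 12.0409; σ² + n·σ₀² = 12.0409 + 5·0.8836 = 16.4589.
Posterior precision = 1/σ₀² + n/σ² = 1/0.8836 + 5/12.0409 = (σ² + n·σ₀²)/(σ₀²σ²) = 16.4589/(0.8836·12.0409); posterior variance σₙ² = σ₀²σ²/(σ² + n·σ₀²) = 0.8836·12.0409/16.4589 = 0.646419.
Predictive variance for one new observation = σₙ² + σ² = 0.8836·12.0409/16.4589 + 12.0409 = σ²·(σ₀² + 16.4589)/16.4589 = 12.0409·17.3425/16.4589 = 12.687319; SD = √(12.0409·17.3425/16.4589) = 3.5619.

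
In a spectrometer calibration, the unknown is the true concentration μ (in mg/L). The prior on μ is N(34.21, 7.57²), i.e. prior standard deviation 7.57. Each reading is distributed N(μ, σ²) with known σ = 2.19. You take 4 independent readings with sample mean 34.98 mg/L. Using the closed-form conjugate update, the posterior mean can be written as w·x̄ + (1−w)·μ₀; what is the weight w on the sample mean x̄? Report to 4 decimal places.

0.9795

For Normal data with known variance σ², a Normal(μ₀, σ₀²) prior on μ is conjugate. Posterior precision = 1/σ₀² + n/σ²; posterior mean is the precision-weighted average of μ₀ and x̄.
σ₀² = 7.57² = 57.3049, σ² = 2.19² = 4.7961. Prior precision 1/σ₀² = 1/57.3049; data precision n/σ² = 4/4.7961.
w = (n/σ²)/(1/σ₀² + n/σ²) = n·σ₀²/(σ² + n·σ₀²) = 4·57.3049/(4.7961 + 4·57.3049) = 229.2196/234.0157 = 0.9795.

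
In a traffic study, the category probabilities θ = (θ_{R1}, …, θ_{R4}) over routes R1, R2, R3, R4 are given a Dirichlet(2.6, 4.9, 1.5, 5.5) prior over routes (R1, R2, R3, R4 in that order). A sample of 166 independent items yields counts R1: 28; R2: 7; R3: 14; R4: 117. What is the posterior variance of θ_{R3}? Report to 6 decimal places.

0.000432

The Dirichlet prior is conjugate to the Multinomial likelihood: each posterior αⱼ = prior αⱼ + observed count nⱼ.
Posterior concentration: (30.6, 11.9, 15.5, 122.5), total = 180.5.
Var[θ_j] = α_j(Σα−α_j)/((Σα)²(Σα+1)) = 15.5·165.0/(180.5²·181.5) = 0.000432.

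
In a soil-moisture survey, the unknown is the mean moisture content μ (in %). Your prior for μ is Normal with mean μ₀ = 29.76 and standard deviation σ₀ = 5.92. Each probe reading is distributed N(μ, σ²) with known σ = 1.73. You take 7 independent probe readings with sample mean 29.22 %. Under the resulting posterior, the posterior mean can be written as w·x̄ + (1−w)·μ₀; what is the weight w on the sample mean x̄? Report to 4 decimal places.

0.9879

For Normal data with known variance σ², a Normal(μ₀, σ₀²) prior on μ is conjugate. Posterior precision = 1/σ₀² + n/σ²; posterior mean is the precision-weighted average of μ₀ and x̄.
σ₀² = 5.92² = 35.0464, σ² = 1.73² = 2.9929. Prior precision 1/σ₀² = 1/35.0464; data precision n/σ² = 7/2.9929.
w = (n/σ²)/(1/σ₀² + n/σ²) = n·σ₀²/(σ² + n·σ₀²) = 7·35.0464/(2.9929 + 7·35.0464) = 245.3248/248.3177 = 0.9879.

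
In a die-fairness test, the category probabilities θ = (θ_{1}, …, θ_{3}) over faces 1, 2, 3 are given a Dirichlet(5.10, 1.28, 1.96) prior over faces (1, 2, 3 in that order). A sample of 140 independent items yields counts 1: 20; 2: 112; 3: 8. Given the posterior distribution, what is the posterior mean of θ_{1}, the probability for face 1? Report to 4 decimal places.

The Dirichlet prior is conjugate to the Multinomial likelihood: each posterior αⱼ = prior αⱼ + observed count nⱼ.
Posterior concentration: (25.10, 113.28, 9.96), total = 148.34.
E[θ_{1}|data] = α_{1}/Σα = 25.10/148.34 = 0.1692.

0.1692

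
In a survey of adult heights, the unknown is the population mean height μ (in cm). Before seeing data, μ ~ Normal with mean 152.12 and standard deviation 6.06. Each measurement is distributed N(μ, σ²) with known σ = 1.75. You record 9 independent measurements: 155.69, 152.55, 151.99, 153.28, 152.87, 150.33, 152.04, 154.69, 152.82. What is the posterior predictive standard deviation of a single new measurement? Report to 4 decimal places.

1.8438

For Normal data with known variance σ², a Normal(μ₀, σ₀²) prior on μ is conjugate. Posterior precision = 1/σ₀² + n/σ²; posterior mean is the precision-weighted average of μ₀ and x̄.
σ₀² = 6.06² = 36.7236, σ² = 1.75² = 3.0625; σ² + n·σ₀² = 3.0625 + 9·36.7236 = 333.5749.
Posterior precision = 1/σ₀² + n/σ² = 1/36.7236 + 9/3.0625 = (σ² + n·σ₀²)/(σ₀²σ²) = 333.5749/(36.7236·3.0625); posterior variance σₙ² = σ₀²σ²/(σ² + n·σ₀²) = 36.7236·3.0625/333.5749 = 0.337154.
Predictive variance for one new observation = σₙ² + σ² = 36.7236·3.0625/333.5749 + 3.0625 = σ²·(σ₀² + 333.5749)/333.5749 = 3.0625·370.2985/333.5749 = 3.399654; SD = √(3.0625·370.2985/333.5749) = 1.8438.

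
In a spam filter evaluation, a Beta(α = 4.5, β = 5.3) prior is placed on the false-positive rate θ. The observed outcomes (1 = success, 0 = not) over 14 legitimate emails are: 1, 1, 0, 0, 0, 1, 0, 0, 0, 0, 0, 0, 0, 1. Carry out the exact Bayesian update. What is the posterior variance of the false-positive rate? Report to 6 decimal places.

The Beta prior is conjugate to a Binomial/Bernoulli likelihood; the update adds successes to α and failures to β.
Posterior: Beta(α+k, β+n−k) = Beta(4.5+4, 5.3+10) = Beta(8.5, 15.3).
Var = αβ/((α+β)²(α+β+1)) = 8.5·15.3/(23.8²·24.8) = 0.009258.

0.009258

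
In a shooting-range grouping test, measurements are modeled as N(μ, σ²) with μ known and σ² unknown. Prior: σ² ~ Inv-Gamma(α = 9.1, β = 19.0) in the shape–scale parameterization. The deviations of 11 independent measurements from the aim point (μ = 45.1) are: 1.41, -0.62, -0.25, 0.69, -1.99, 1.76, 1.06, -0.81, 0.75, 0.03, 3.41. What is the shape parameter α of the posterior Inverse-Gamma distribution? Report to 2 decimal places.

14.60

With known mean μ and an Inverse-Gamma(α, β) prior on σ², the Normal likelihood is conjugate: posterior is Inv-Gamma(α + n/2, β + Σ(xᵢ−μ)²/2).
Σ(xᵢ−μ)² = (1.41)² + (-0.62)² + (-0.25)² + (0.69)² + (-1.99)² + (1.76)² + (1.06)² + (-0.81)² + (0.75)² + (0.03)² + (3.41)² = 23.9400.
Posterior: Inv-Gamma(9.1 + 11/2, 19.0 + 23.9400/2) = Inv-Gamma(14.60, 30.97000).
Posterior α = 14.60.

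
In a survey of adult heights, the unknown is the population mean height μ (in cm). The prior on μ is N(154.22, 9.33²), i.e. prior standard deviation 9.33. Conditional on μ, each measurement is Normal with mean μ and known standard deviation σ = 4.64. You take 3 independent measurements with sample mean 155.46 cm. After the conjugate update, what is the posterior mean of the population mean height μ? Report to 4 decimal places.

For Normal data with known variance σ², a Normal(μ₀, σ₀²) prior on μ is conjugate. Posterior precision = 1/σ₀² + n/σ²; posterior mean is the precision-weighted average of μ₀ and x̄.
n·x̄ = 3·155.46 = 466.38.
σ₀² = 9.33² = 87.0489, σ² = 4.64² = 21.5296; σ² + n·σ₀² = 21.5296 + 3·87.0489 = 282.6763.
Posterior mean = (μ₀/σ₀² + n·x̄/σ²)/(1/σ₀² + n/σ²) = (σ²·μ₀ + σ₀²·n·x̄)/(σ² + n·σ₀²) = (21.5296·154.22 + 87.0489·466.38)/282.6763 = 43918.160894/282.6763 = 155.3656.

155.3656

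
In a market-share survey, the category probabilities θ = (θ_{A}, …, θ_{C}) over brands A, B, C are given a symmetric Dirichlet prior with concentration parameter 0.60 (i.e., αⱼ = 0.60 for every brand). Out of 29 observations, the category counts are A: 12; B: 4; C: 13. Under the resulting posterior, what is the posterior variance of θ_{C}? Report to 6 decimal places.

0.007754

The Dirichlet prior is conjugate to the Multinomial likelihood: each posterior αⱼ = prior αⱼ + observed count nⱼ.
Posterior concentration: (12.60, 4.60, 13.60), total = 30.80.
Var[θ_j] = α_j(Σα−α_j)/((Σα)²(Σα+1)) = 13.60·17.20/(30.80²·31.80) = 0.007754.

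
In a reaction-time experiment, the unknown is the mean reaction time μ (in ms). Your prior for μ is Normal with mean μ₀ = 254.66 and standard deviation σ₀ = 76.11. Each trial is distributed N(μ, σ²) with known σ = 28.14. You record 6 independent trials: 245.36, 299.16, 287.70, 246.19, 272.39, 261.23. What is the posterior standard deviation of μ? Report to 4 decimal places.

For Normal data with known variance σ², a Normal(μ₀, σ₀²) prior on μ is conjugate. Posterior precision = 1/σ₀² + n/σ²; posterior mean is the precision-weighted average of μ₀ and x̄.
σ₀² = 76.11² = 5792.7321, σ² = 28.14² = 791.8596; σ² + n·σ₀² = 791.8596 + 6·5792.7321 = 35548.2522.
Posterior precision = 1/σ₀² + n/σ² = 1/5792.7321 + 6/791.8596 = (σ² + n·σ₀²)/(σ₀²σ²) = 35548.2522/(5792.7321·791.8596); posterior variance σₙ² = σ₀²σ²/(σ² + n·σ₀²) = 5792.7321·791.8596/35548.2522 = 129.036739.
Posterior SD = √σₙ² = √(5792.7321·791.8596/35548.2522) = 11.3594.

11.3594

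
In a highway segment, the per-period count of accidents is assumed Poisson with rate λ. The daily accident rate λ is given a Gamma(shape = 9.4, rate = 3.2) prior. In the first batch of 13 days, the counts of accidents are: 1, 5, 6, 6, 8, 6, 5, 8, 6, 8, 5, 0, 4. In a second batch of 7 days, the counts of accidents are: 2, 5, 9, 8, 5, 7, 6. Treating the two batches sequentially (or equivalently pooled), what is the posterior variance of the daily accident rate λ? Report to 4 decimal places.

0.2218

With a Gamma(shape α, rate β) prior, the Poisson likelihood is conjugate: the posterior is Gamma(α + ΣXᵢ, β + n).
Batch 1: sum of counts S = 68 over n = 13 days.
After batch 1: Gamma(α+S, β+n) = Gamma(9.4+68, 3.2+13) = Gamma(77.4, 16.2).
Batch 2: sum of counts S = 42 over n = 7 days.
After batch 2: Gamma(α+S, β+n) = Gamma(77.4+42, 16.2+7) = Gamma(119.4, 23.2).
Var = α/β² = 119.4/23.2² = 0.2218.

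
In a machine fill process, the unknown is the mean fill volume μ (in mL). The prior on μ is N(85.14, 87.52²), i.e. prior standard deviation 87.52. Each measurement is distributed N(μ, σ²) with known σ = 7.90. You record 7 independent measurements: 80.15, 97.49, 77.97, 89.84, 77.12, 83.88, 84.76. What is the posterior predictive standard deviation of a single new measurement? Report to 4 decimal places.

For Normal data with known variance σ², a Normal(μ₀, σ₀²) prior on μ is conjugate. Posterior precision = 1/σ₀² + n/σ²; posterior mean is the precision-weighted average of μ₀ and x̄.
σ₀² = 87.52² = 7659.7504, σ² = 7.90² = 62.41; σ² + n·σ₀² = 62.41 + 7·7659.7504 = 53680.6628.
Posterior precision = 1/σ₀² + n/σ² = 1/7659.7504 + 7/62.41 = (σ² + n·σ₀²)/(σ₀²σ²) = 53680.6628/(7659.7504·62.41); posterior variance σₙ² = σ₀²σ²/(σ² + n·σ₀²) = 7659.7504·62.41/53680.6628 = 8.905349.
Predictive variance for one new observation = σₙ² + σ² = 7659.7504·62.41/53680.6628 + 62.41 = σ²·(σ₀² + 53680.6628)/53680.6628 = 62.41·61340.4132/53680.6628 = 71.315349; SD = √(62.41·61340.4132/53680.6628) = 8.4448.

8.4448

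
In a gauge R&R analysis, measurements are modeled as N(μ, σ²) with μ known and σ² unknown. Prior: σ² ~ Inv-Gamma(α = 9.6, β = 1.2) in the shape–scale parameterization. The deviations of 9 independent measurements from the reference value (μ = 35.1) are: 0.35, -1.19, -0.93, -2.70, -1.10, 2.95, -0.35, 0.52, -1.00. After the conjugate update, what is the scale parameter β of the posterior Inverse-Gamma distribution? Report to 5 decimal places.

With known mean μ and an Inverse-Gamma(α, β) prior on σ², the Normal likelihood is conjugate: posterior is Inv-Gamma(α + n/2, β + Σ(xᵢ−μ)²/2).
Σ(xᵢ−μ)² = (0.35)² + (-1.19)² + (-0.93)² + (-2.70)² + (-1.10)² + (2.95)² + (-0.35)² + (0.52)² + (-1.00)² = 20.9989.
Posterior: Inv-Gamma(9.6 + 9/2, 1.2 + 20.9989/2) = Inv-Gamma(14.10, 11.69945).
Posterior β = 11.69945.

11.69945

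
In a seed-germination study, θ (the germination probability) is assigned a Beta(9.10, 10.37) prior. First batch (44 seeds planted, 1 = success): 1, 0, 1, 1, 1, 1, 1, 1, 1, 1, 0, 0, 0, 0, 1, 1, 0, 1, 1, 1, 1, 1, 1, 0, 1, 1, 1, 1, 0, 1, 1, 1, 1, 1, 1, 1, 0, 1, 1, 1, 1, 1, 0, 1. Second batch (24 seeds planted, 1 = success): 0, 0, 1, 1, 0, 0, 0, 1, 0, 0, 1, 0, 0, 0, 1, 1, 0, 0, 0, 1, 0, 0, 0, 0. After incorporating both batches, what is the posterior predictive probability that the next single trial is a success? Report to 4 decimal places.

0.5728

The Beta prior is conjugate to a Binomial/Bernoulli likelihood; the update adds successes to α and failures to β.
After batch 1: Beta(9.10+34, 10.37+10) = Beta(43.10, 20.37).
After batch 2: Beta(43.10+7, 20.37+17) = Beta(50.10, 37.37).
For a single future Bernoulli trial, P(success | data) = α/(α+β) = 0.5728.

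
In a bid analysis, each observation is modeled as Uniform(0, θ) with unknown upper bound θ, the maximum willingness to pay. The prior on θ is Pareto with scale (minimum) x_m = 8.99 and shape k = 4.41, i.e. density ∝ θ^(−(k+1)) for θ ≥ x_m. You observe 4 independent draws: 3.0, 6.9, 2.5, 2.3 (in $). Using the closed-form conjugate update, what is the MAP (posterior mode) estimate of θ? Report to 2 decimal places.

8.99

A Pareto(scale x_m, shape k) prior on the upper bound θ of Uniform(0, θ) is conjugate: posterior is Pareto(max(x_m, max xᵢ), k + n).
Sample maximum = 6.9; prior scale x_m = 8.99 → posterior scale = max = 8.99.
Posterior shape = 4.41 + 4 = 8.41.
The Pareto density is decreasing on [x_m, ∞), so the mode is x_m = 8.99.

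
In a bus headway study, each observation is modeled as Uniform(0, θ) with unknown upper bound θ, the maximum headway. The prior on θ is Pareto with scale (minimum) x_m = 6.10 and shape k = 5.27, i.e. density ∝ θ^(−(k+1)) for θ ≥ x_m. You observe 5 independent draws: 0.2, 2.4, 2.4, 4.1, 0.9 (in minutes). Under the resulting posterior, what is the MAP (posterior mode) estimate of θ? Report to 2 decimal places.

A Pareto(scale x_m, shape k) prior on the upper bound θ of Uniform(0, θ) is conjugate: posterior is Pareto(max(x_m, max xᵢ), k + n).
Sample maximum = 4.1; prior scale x_m = 6.10 → posterior scale = max = 6.10.
Posterior shape = 5.27 + 5 = 10.27.
The Pareto density is decreasing on [x_m, ∞), so the mode is x_m = 6.10.

6.10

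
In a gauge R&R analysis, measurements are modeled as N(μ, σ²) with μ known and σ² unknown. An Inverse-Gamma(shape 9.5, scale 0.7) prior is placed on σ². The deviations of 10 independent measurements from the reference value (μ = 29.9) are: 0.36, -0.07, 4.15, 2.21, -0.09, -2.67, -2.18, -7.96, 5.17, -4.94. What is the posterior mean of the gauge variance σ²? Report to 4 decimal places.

With known mean μ and an Inverse-Gamma(α, β) prior on σ², the Normal likelihood is conjugate: posterior is Inv-Gamma(α + n/2, β + Σ(xᵢ−μ)²/2).
Σ(xᵢ−μ)² = (0.36)² + (-0.07)² + (4.15)² + (2.21)² + (-0.09)² + (-2.67)² + (-2.18)² + (-7.96)² + (5.17)² + (-4.94)² = 148.6246.
Posterior: Inv-Gamma(9.5 + 10/2, 0.7 + 148.6246/2) = Inv-Gamma(14.50, 75.01230).
E[σ²|data] = β/(α−1) = 75.01230/13.50 = 5.5565.

5.5565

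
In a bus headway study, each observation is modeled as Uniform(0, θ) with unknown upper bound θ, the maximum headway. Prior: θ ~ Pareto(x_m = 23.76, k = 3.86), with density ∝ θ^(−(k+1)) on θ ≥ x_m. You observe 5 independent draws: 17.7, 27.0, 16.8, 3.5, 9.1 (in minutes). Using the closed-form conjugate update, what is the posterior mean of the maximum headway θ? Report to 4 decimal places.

30.4351

A Pareto(scale x_m, shape k) prior on the upper bound θ of Uniform(0, θ) is conjugate: posterior is Pareto(max(x_m, max xᵢ), k + n).
Sample maximum = 27.0; prior scale x_m = 23.76 → posterior scale = max = 27.00.
Posterior shape = 3.86 + 5 = 8.86.
E[θ|data] = k·x_m/(k−1) = 8.86·27.00/7.86 = 30.4351.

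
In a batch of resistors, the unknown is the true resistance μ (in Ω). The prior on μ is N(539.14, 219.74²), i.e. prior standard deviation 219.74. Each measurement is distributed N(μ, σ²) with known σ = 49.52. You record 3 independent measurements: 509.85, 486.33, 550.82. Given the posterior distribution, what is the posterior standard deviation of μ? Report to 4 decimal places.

For Normal data with known variance σ², a Normal(μ₀, σ₀²) prior on μ is conjugate. Posterior precision = 1/σ₀² + n/σ²; posterior mean is the precision-weighted average of μ₀ and x̄.
σ₀² = 219.74² = 48285.6676, σ² = 49.52² = 2452.2304; σ² + n·σ₀² = 2452.2304 + 3·48285.6676 = 147309.2332.
Posterior precision = 1/σ₀² + n/σ² = 1/48285.6676 + 3/2452.2304 = (σ² + n·σ₀²)/(σ₀²σ²) = 147309.2332/(48285.6676·2452.2304); posterior variance σₙ² = σ₀²σ²/(σ² + n·σ₀²) = 48285.6676·2452.2304/147309.2332 = 803.802853.
Posterior SD = √σₙ² = √(48285.6676·2452.2304/147309.2332) = 28.3514.

28.3514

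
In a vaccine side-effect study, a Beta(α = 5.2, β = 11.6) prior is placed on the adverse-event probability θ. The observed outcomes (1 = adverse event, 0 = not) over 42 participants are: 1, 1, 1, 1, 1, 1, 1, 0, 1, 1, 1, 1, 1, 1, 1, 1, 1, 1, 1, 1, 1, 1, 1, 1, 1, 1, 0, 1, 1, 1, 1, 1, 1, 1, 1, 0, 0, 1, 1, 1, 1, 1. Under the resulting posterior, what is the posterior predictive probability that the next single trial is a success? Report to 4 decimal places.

0.7347

The Beta prior is conjugate to a Binomial/Bernoulli likelihood; the update adds successes to α and failures to β.
Posterior: Beta(α+k, β+n−k) = Beta(5.2+38, 11.6+4) = Beta(43.2, 15.6).
For a single future Bernoulli trial, P(success | data) = α/(α+β) = 0.7347.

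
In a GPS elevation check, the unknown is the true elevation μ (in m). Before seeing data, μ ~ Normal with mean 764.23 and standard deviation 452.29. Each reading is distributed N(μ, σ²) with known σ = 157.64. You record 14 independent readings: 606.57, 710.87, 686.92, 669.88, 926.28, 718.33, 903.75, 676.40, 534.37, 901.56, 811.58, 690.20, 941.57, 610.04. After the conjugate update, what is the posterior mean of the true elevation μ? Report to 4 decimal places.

For Normal data with known variance σ², a Normal(μ₀, σ₀²) prior on μ is conjugate. Posterior precision = 1/σ₀² + n/σ²; posterior mean is the precision-weighted average of μ₀ and x̄.
Σxᵢ = 606.57 + 710.87 + 686.92 + 669.88 + 926.28 + 718.33 + 903.75 + 676.40 + 534.37 + 901.56 + 811.58 + 690.20 + 941.57 + 610.04 = 10388.32, so n·x̄ = 10388.32.
σ₀² = 452.29² = 204566.2441, σ² = 157.64² = 24850.3696; σ² + n·σ₀² = 24850.3696 + 14·204566.2441 = 2888777.787.
Posterior mean = (μ₀/σ₀² + n·x̄/σ²)/(1/σ₀² + n/σ²) = (σ²·μ₀ + σ₀²·n·x̄)/(σ² + n·σ₀²) = (24850.3696·764.23 + 204566.2441·10388.32)/2888777.787 = 2144091002.86832/2888777.787 = 742.2139.

742.2139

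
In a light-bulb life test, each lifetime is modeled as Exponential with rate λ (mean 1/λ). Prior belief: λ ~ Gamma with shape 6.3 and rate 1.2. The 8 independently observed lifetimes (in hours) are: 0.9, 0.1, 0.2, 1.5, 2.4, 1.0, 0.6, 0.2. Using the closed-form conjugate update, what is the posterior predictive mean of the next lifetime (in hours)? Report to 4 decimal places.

With a Gamma(shape α, rate β) prior on the exponential rate λ, the posterior after n observations with total T = Σxᵢ is Gamma(α+n, β+T).
Sum of observations T = 6.9 hours; n = 8.
Posterior: Gamma(6.3+8, 1.2+6.9) = Gamma(14.3, 8.1).
The predictive distribution for the next observation is Lomax; its mean is β/(α−1) = 8.1/13.3 = 0.6090.

0.6090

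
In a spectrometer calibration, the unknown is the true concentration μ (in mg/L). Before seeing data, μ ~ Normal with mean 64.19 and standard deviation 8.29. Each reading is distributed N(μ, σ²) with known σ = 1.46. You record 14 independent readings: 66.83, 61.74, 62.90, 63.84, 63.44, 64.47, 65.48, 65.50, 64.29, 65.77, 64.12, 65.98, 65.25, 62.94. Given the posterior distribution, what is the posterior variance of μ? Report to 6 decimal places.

For Normal data with known variance σ², a Normal(μ₀, σ₀²) prior on μ is conjugate. Posterior precision = 1/σ₀² + n/σ²; posterior mean is the precision-weighted average of μ₀ and x̄.
σ₀² = 8.29² = 68.7241, σ² = 1.46² = 2.1316; σ² + n·σ₀² = 2.1316 + 14·68.7241 = 964.269.
Posterior precision = 1/σ₀² + n/σ² = 1/68.7241 + 14/2.1316 = (σ² + n·σ₀²)/(σ₀²σ²) = 964.269/(68.7241·2.1316); posterior variance σₙ² = σ₀²σ²/(σ² + n·σ₀²) = 68.7241·2.1316/964.269 = 0.151921.

0.151921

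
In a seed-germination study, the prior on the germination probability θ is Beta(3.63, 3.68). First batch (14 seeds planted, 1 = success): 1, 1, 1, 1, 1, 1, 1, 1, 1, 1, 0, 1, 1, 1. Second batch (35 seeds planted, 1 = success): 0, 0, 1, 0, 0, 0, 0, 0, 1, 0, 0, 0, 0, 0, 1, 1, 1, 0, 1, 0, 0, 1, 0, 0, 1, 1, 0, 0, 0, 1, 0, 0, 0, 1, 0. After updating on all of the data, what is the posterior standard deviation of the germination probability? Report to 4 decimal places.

0.0660

The Beta prior is conjugate to a Binomial/Bernoulli likelihood; the update adds successes to α and failures to β.
After batch 1: Beta(3.63+13, 3.68+1) = Beta(16.63, 4.68).
After batch 2: Beta(16.63+11, 4.68+24) = Beta(27.63, 28.68).
Var = αβ/((α+β)²(α+β+1)) = 27.63·28.68/(56.31²·57.31) = 0.00436072; SD = √0.00436072 = 0.0660.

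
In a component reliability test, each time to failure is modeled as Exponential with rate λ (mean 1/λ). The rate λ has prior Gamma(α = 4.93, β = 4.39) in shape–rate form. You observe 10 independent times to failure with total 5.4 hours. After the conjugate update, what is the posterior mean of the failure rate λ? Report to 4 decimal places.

1.5250

With a Gamma(shape α, rate β) prior on the exponential rate λ, the posterior after n observations with total T = Σxᵢ is Gamma(α+n, β+T).
Posterior: Gamma(4.93+10, 4.39+5.4) = Gamma(14.93, 9.79).
Posterior mean of λ = α/β = 14.93/9.79 = 1.5250.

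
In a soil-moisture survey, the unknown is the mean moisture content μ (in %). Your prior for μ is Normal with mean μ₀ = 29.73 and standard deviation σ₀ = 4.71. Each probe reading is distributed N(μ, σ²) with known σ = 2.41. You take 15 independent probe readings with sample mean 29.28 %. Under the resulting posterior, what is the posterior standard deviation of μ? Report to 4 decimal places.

0.6169

For Normal data with known variance σ², a Normal(μ₀, σ₀²) prior on μ is conjugate. Posterior precision = 1/σ₀² + n/σ²; posterior mean is the precision-weighted average of μ₀ and x̄.
σ₀² = 4.71² = 22.1841, σ² = 2.41² = 5.8081; σ² + n·σ₀² = 5.8081 + 15·22.1841 = 338.5696.
Posterior precision = 1/σ₀² + n/σ² = 1/22.1841 + 15/5.8081 = (σ² + n·σ₀²)/(σ₀²σ²) = 338.5696/(22.1841·5.8081); posterior variance σₙ² = σ₀²σ²/(σ² + n·σ₀²) = 22.1841·5.8081/338.5696 = 0.380564.
Posterior SD = √σₙ² = √(22.1841·5.8081/338.5696) = 0.6169.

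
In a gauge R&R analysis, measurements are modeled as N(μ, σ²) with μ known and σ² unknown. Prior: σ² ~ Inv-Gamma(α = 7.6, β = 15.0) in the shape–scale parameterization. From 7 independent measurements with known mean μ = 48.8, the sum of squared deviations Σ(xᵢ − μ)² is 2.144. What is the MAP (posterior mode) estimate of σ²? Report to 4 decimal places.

With known mean μ and an Inverse-Gamma(α, β) prior on σ², the Normal likelihood is conjugate: posterior is Inv-Gamma(α + n/2, β + Σ(xᵢ−μ)²/2).
Posterior: Inv-Gamma(7.6 + 7/2, 15.0 + 2.144/2) = Inv-Gamma(11.10, 16.0720).
Mode = β/(α+1) = 16.0720/12.10 = 1.3283.

1.3283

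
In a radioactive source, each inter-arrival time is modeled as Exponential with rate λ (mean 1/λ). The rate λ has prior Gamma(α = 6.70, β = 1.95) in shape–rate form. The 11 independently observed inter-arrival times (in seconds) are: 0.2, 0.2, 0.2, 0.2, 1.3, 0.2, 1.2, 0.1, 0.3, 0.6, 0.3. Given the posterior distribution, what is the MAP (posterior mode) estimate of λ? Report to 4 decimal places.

With a Gamma(shape α, rate β) prior on the exponential rate λ, the posterior after n observations with total T = Σxᵢ is Gamma(α+n, β+T).
Sum of observations T = 4.8 seconds; n = 11.
Posterior: Gamma(6.70+11, 1.95+4.8) = Gamma(17.70, 6.75).
Mode = (α−1)/β = 2.4741.

2.4741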